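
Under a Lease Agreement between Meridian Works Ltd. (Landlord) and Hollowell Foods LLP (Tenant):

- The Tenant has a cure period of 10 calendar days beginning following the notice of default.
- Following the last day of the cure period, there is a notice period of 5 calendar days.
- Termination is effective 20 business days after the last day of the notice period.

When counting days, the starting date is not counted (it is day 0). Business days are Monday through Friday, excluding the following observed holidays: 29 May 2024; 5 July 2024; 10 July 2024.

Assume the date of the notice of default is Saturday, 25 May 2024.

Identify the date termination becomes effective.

8 July 2024

Adding 10 calendar days to 25 May 2024 gives 4 June 2024, which is the last day of the cure period.
The last day of the notice period: 5 calendar days after 4 June 2024 is 9 June 2024.
The date termination becomes effective: counting 20 business days from Sunday, 9 June 2024 (Jun 10, Jun 11, Jun 12, Jun 13, …, Jul 3, Jul 4, Jul 8, skipping weekends and the listed holiday on Jul 5) reaches Monday, 8 July 2024.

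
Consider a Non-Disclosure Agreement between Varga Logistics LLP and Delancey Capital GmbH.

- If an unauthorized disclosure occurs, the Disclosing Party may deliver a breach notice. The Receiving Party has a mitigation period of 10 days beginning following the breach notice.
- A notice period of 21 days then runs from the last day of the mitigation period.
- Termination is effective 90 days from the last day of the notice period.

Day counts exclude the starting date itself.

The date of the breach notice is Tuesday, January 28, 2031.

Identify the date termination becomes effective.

The last day of the mitigation period: 10 calendar days after January 28, 2031 is February 7, 2031.
The last day of the notice period: 21 calendar days after February 7, 2031 is February 28, 2031.
The date termination becomes effective: February 28, 2031 + 90 days = May 29, 2031.

May 29, 2031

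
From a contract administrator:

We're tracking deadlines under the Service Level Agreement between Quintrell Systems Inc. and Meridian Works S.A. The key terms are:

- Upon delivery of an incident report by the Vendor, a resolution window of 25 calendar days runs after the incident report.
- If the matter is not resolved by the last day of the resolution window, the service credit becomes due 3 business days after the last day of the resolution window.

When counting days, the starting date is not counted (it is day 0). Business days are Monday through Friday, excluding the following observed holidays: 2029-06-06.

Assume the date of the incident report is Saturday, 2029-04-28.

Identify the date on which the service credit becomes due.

2029-05-28

The last day of the resolution window: 2029-04-28 + 25 days = 2029-05-23.
The date on which the service credit becomes due: 3 business days after Wednesday, 2029-05-23, skipping weekends — May 24, May 25, May 28 — lands on Monday, 2029-05-28.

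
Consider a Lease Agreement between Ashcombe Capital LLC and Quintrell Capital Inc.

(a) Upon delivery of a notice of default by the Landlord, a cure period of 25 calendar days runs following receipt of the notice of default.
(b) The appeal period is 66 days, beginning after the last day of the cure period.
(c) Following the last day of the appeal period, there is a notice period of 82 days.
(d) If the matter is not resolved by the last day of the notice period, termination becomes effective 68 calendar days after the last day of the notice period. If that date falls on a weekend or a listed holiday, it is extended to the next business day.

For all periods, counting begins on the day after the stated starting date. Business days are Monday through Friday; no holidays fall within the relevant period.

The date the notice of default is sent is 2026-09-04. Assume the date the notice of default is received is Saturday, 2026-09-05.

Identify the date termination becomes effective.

2027-05-04

Adding 25 calendar days to 2026-09-05 gives 2026-09-30, which is the last day of the cure period.
Adding 66 calendar days to 2026-09-30 gives 2026-12-05, which is the last day of the appeal period.
Adding 82 calendar days to 2026-12-05 gives 2027-02-25, which is the last day of the notice period.
The date termination becomes effective: 68 calendar days after 2027-02-25 is 2027-05-04. 2027-05-04 is a Tuesday, so no roll-forward applies.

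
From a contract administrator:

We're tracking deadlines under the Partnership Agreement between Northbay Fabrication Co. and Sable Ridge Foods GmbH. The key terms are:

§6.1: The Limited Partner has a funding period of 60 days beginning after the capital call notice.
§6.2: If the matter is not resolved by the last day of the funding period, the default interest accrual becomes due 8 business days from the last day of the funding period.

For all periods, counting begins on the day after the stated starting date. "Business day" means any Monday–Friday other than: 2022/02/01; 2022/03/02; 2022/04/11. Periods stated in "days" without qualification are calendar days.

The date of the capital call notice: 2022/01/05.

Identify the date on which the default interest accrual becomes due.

2022/03/16

The last day of the funding period: 60 calendar days after 2022/01/05 is 2022/03/06.
The date on which the default interest accrual becomes due: counting 8 business days from Sunday, 2022/03/06 (Mar 7, Mar 8, Mar 9, Mar 10, Mar 11, Mar 14, Mar 15, Mar 16, skipping weekends) reaches Wednesday, 2022/03/16.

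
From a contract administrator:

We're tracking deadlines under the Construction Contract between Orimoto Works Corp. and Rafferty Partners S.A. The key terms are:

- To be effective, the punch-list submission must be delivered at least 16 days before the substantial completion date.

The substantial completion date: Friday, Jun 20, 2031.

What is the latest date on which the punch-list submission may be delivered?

Jun 4, 2031

Jun 20, 2031 minus 16 days is Jun 4, 2031.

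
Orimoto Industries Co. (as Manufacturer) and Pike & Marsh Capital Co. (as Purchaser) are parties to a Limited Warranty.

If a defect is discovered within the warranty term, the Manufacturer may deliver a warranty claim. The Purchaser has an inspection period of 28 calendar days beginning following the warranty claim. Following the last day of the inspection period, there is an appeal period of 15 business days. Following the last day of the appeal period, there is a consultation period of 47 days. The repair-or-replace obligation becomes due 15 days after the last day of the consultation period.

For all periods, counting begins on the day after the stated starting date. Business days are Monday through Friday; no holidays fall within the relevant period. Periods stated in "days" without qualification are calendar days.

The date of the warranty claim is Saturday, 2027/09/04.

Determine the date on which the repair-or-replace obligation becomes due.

2027/12/23

The last day of the inspection period: 2027/09/04 + 28 days = 2027/10/02.
The last day of the appeal period: 15 business days after Saturday, 2027/10/02, skipping weekends — Oct 4, Oct 5, Oct 6, Oct 7, …, Oct 20, Oct 21, Oct 22 — lands on Friday, 2027/10/22.
The last day of the consultation period: 47 calendar days after 2027/10/22 is 2027/12/08.
The date on which the repair-or-replace obligation becomes due: 2027/12/08 + 15 days = 2027/12/23.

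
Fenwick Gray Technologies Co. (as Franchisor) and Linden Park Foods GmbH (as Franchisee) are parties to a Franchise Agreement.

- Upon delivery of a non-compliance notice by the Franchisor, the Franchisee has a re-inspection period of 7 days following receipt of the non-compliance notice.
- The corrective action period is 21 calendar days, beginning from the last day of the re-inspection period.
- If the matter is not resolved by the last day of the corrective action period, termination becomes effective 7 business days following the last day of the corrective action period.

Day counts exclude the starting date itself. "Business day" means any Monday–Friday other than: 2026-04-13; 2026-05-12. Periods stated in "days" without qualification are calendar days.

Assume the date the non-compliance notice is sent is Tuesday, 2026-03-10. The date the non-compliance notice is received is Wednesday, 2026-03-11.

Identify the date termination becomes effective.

2026-04-20

Adding 7 calendar days to 2026-03-11 gives 2026-03-18, which is the last day of the re-inspection period.
The last day of the corrective action period: 2026-03-18 + 21 days = 2026-04-08.
The date termination becomes effective: 7 business days after Wednesday, 2026-04-08, skipping weekends and the listed holiday on Apr 13 — Apr 9, Apr 10, Apr 14, Apr 15, Apr 16, Apr 17, Apr 20 — lands on Monday, 2026-04-20.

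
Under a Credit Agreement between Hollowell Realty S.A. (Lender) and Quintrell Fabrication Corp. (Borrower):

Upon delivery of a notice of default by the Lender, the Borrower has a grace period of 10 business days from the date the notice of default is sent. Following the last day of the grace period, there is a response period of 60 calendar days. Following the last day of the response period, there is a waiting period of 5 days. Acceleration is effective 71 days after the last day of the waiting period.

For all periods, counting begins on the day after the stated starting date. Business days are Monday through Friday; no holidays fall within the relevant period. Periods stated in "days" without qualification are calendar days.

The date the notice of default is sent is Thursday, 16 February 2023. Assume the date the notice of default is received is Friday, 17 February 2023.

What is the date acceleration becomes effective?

The last day of the grace period: counting 10 business days from Thursday, 16 February 2023 (Feb 17, Feb 20, Feb 21, Feb 22, Feb 23, Feb 24, Feb 27, Feb 28, Mar 1, Mar 2, skipping weekends) reaches Thursday, 2 March 2023.
The last day of the response period: 2 March 2023 + 60 days = 1 May 2023.
Adding 5 calendar days to 1 May 2023 gives 6 May 2023, which is the last day of the waiting period.
The date acceleration becomes effective: 6 May 2023 + 71 days = 16 July 2023.

16 July 2023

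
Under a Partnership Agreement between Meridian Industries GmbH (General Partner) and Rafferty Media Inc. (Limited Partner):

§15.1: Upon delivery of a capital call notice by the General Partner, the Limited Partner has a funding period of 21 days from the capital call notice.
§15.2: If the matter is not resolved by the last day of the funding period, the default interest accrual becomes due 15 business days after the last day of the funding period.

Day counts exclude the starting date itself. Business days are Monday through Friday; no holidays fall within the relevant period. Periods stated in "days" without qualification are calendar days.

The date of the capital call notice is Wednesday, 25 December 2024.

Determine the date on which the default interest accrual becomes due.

Adding 21 calendar days to 25 December 2024 gives 15 January 2025, which is the last day of the funding period.
The date on which the default interest accrual becomes due: 15 business days after Wednesday, 15 January 2025, skipping weekends — Jan 16, Jan 17, Jan 20, Jan 21, …, Feb 3, Feb 4, Feb 5 — lands on Wednesday, 5 February 2025.

5 February 2025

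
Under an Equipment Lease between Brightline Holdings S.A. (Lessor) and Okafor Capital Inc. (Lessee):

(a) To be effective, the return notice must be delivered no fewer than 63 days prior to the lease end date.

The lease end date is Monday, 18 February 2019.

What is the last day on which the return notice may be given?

17 December 2018

18 February 2019 minus 63 days is 17 December 2018.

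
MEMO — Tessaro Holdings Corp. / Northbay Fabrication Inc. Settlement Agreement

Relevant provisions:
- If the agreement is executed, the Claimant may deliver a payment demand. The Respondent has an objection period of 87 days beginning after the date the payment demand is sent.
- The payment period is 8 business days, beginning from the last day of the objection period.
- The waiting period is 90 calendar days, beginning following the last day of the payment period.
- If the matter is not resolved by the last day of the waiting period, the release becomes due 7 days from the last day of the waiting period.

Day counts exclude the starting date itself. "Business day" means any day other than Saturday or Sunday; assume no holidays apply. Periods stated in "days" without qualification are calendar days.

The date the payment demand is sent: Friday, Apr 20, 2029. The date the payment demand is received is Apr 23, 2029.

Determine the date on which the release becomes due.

The last day of the objection period: Apr 20, 2029 + 87 days = Jul 16, 2029.
The last day of the payment period: 8 business days after Monday, Jul 16, 2029, skipping weekends — Jul 17, Jul 18, Jul 19, Jul 20, Jul 23, Jul 24, Jul 25, Jul 26 — lands on Thursday, Jul 26, 2029.
Adding 90 calendar days to Jul 26, 2029 gives Oct 24, 2029, which is the last day of the waiting period.
Adding 7 calendar days to Oct 24, 2029 gives Oct 31, 2029, which is the date on which the release becomes due.

Oct 31, 2029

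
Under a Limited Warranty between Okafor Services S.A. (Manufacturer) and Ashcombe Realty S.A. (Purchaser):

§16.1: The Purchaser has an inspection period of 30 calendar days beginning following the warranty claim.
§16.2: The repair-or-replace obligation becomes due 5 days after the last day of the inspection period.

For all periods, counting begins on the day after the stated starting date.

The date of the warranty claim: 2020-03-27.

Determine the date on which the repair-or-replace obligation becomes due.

2020-05-01

Adding 30 calendar days to 2020-03-27 gives 2020-04-26, which is the last day of the inspection period.
The date on which the repair-or-replace obligation becomes due: 2020-04-26 + 5 days = 2020-05-01.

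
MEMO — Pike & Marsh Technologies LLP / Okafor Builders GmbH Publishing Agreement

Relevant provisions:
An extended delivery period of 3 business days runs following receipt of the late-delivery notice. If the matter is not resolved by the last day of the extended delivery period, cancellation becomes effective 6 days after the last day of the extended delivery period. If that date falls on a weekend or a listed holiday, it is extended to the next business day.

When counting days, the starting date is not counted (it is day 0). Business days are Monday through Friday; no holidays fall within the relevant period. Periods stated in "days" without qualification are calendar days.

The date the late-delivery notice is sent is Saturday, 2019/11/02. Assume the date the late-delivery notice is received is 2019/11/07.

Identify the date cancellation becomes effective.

From Thursday, 2019/11/07, 3 business days (Nov 8, Nov 11, Nov 12, skipping weekends) brings us to Tuesday, 2019/11/12, which is the last day of the extended delivery period.
The date cancellation becomes effective: 6 calendar days after 2019/11/12 is 2019/11/18. 2019/11/18 is a Monday, so no roll-forward applies.

2019/11/18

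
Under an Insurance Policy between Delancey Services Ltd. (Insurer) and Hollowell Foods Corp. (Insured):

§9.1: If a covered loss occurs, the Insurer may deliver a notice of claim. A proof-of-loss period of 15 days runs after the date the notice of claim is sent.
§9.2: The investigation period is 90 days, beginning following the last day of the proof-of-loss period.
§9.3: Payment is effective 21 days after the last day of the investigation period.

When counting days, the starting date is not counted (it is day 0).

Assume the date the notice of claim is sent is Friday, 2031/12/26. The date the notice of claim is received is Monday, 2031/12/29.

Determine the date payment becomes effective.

Adding 15 calendar days to 2031/12/26 gives 2032/01/10, which is the last day of the proof-of-loss period.
Adding 90 calendar days to 2032/01/10 gives 2032/04/09, which is the last day of the investigation period.
Adding 21 calendar days to 2032/04/09 gives 2032/04/30, which is the date payment becomes effective.

2032/04/30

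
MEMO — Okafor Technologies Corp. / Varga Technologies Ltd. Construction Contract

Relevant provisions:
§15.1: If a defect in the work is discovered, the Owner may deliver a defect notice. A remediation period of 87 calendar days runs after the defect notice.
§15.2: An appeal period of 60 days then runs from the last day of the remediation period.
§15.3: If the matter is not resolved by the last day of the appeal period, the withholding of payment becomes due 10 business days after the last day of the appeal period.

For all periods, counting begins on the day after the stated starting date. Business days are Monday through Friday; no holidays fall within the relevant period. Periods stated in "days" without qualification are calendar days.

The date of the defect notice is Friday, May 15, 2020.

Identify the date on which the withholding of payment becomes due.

Oct 23, 2020

Adding 87 calendar days to May 15, 2020 gives Aug 10, 2020, which is the last day of the remediation period.
The last day of the appeal period: 60 calendar days after Aug 10, 2020 is Oct 9, 2020.
The date on which the withholding of payment becomes due: counting 10 business days from Friday, Oct 9, 2020 (Oct 12, Oct 13, Oct 14, Oct 15, Oct 16, Oct 19, Oct 20, Oct 21, Oct 22, Oct 23, skipping weekends) reaches Friday, Oct 23, 2020.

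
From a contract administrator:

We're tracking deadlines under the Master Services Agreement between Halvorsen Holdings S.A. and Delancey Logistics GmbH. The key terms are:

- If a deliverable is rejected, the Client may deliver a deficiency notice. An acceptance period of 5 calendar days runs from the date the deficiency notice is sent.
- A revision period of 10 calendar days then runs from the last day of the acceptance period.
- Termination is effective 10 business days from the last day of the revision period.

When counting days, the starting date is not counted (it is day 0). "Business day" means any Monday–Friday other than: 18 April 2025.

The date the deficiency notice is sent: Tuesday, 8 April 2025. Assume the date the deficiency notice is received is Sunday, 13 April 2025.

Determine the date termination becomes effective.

7 May 2025

The last day of the acceptance period: 5 calendar days after 8 April 2025 is 13 April 2025.
Adding 10 calendar days to 13 April 2025 gives 23 April 2025, which is the last day of the revision period.
The date termination becomes effective: counting 10 business days from Wednesday, 23 April 2025 (Apr 24, Apr 25, Apr 28, Apr 29, Apr 30, May 1, May 2, May 5, May 6, May 7, skipping weekends) reaches Wednesday, 7 May 2025.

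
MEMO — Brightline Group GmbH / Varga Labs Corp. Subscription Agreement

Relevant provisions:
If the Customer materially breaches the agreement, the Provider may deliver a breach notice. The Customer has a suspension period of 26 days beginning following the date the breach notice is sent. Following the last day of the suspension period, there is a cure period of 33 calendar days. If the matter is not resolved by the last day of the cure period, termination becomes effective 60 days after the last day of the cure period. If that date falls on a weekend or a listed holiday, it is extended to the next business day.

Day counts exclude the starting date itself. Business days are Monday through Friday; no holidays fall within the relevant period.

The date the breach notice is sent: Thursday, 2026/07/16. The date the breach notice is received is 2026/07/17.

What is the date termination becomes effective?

Adding 26 calendar days to 2026/07/16 gives 2026/08/11, which is the last day of the suspension period.
Adding 33 calendar days to 2026/08/11 gives 2026/09/13, which is the last day of the cure period.
The date termination becomes effective: 2026/09/13 + 60 days = 2026/11/12. 2026/11/12 is a Thursday, so no roll-forward applies.

2026/11/12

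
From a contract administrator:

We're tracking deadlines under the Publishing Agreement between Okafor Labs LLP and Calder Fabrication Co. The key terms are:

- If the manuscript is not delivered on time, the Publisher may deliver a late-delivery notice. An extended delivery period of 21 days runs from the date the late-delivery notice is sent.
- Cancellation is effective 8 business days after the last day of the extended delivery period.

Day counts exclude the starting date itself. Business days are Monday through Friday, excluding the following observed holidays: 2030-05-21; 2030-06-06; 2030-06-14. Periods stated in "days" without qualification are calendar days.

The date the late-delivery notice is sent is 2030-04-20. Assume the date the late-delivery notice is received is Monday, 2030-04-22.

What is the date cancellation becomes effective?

The last day of the extended delivery period: 21 calendar days after 2030-04-20 is 2030-05-11.
The date cancellation becomes effective: counting 8 business days from Saturday, 2030-05-11 (May 13, May 14, May 15, May 16, May 17, May 20, May 22, May 23, skipping weekends and the listed holiday on May 21) reaches Thursday, 2030-05-23.

2030-05-23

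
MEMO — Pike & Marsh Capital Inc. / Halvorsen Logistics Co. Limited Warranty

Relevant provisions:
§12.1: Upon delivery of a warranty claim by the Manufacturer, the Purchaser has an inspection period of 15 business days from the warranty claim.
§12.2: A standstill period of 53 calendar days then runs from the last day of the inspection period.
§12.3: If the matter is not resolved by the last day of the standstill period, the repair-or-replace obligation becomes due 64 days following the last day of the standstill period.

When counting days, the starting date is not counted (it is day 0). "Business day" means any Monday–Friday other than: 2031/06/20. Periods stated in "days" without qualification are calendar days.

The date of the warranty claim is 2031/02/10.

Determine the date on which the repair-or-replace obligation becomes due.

From Monday, 2031/02/10, 15 business days (Feb 11, Feb 12, Feb 13, Feb 14, …, Feb 27, Feb 28, Mar 3, skipping weekends) brings us to Monday, 2031/03/03, which is the last day of the inspection period.
Adding 53 calendar days to 2031/03/03 gives 2031/04/25, which is the last day of the standstill period.
The date on which the repair-or-replace obligation becomes due: 2031/04/25 + 64 days = 2031/06/28.

2031/06/28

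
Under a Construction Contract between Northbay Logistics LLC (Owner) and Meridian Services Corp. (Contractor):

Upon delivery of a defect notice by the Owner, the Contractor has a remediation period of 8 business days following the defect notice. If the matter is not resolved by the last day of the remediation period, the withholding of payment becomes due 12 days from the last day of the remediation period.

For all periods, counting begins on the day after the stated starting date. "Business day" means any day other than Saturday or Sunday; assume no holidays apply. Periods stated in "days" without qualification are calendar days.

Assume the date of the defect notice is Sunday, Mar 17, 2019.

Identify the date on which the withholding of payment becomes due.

From Sunday, Mar 17, 2019, 8 business days (Mar 18, Mar 19, Mar 20, Mar 21, Mar 22, Mar 25, Mar 26, Mar 27, skipping weekends) brings us to Wednesday, Mar 27, 2019, which is the last day of the remediation period.
The date on which the withholding of payment becomes due: Mar 27, 2019 + 12 days = Apr 8, 2019.

Apr 8, 2019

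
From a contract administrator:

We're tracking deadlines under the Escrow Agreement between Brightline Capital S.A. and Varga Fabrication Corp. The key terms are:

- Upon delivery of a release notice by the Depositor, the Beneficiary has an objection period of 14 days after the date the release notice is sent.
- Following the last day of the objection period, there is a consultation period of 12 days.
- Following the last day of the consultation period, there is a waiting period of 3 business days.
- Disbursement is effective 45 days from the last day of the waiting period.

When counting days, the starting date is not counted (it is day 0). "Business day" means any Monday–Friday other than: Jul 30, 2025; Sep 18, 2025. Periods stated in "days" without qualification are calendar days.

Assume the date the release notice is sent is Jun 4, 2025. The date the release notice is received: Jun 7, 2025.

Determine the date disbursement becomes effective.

The last day of the objection period: Jun 4, 2025 + 14 days = Jun 18, 2025.
Adding 12 calendar days to Jun 18, 2025 gives Jun 30, 2025, which is the last day of the consultation period.
The last day of the waiting period: counting 3 business days from Monday, Jun 30, 2025 (Jul 1, Jul 2, Jul 3, skipping weekends) reaches Thursday, Jul 3, 2025.
The date disbursement becomes effective: Jul 3, 2025 + 45 days = Aug 17, 2025.

Aug 17, 2025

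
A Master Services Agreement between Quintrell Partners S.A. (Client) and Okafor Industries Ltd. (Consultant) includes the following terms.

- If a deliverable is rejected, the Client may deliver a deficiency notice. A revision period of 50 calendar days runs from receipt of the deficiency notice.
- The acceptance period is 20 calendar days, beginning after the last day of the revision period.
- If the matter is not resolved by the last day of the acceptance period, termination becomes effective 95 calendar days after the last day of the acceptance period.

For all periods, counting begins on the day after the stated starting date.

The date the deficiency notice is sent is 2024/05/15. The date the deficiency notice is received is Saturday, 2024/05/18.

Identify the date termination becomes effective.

2024/10/30

The last day of the revision period: 50 calendar days after 2024/05/18 is 2024/07/07.
The last day of the acceptance period: 2024/07/07 + 20 days = 2024/07/27.
The date termination becomes effective: 2024/07/27 + 95 days = 2024/10/30.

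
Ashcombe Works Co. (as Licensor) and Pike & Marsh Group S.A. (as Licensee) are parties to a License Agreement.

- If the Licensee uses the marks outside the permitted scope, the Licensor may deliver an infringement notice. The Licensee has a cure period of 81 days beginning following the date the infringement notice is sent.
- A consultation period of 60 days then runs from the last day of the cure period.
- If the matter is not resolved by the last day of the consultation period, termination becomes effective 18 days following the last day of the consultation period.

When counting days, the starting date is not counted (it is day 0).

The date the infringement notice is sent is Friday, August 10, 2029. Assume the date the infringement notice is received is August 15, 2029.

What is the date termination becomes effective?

January 16, 2030

Adding 81 calendar days to August 10, 2029 gives October 30, 2029, which is the last day of the cure period.
The last day of the consultation period: 60 calendar days after October 30, 2029 is December 29, 2029.
The date termination becomes effective: December 29, 2029 + 18 days = January 16, 2030.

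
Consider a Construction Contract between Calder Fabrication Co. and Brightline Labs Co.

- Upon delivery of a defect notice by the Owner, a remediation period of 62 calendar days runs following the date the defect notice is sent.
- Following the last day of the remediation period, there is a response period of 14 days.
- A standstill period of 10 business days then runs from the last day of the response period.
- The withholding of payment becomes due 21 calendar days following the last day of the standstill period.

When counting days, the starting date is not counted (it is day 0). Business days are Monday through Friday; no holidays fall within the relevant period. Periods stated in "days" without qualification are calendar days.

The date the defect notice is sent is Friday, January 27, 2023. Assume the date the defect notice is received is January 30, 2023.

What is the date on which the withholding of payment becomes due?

May 18, 2023

The last day of the remediation period: January 27, 2023 + 62 days = March 30, 2023.
The last day of the response period: 14 calendar days after March 30, 2023 is April 13, 2023.
The last day of the standstill period: 10 business days after Thursday, April 13, 2023, skipping weekends — Apr 14, Apr 17, Apr 18, Apr 19, Apr 20, Apr 21, Apr 24, Apr 25, Apr 26, Apr 27 — lands on Thursday, April 27, 2023.
Adding 21 calendar days to April 27, 2023 gives May 18, 2023, which is the date on which the withholding of payment becomes due.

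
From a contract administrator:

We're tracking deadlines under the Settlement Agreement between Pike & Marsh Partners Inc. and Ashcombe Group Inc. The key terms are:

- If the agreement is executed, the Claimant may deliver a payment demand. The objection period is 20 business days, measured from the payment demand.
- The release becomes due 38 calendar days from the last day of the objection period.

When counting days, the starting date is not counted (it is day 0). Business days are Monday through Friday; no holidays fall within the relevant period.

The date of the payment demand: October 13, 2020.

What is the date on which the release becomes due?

The last day of the objection period: counting 20 business days from Tuesday, October 13, 2020 (Oct 14, Oct 15, Oct 16, Oct 19, …, Nov 6, Nov 9, Nov 10, skipping weekends) reaches Tuesday, November 10, 2020.
The date on which the release becomes due: 38 calendar days after November 10, 2020 is December 18, 2020.

December 18, 2020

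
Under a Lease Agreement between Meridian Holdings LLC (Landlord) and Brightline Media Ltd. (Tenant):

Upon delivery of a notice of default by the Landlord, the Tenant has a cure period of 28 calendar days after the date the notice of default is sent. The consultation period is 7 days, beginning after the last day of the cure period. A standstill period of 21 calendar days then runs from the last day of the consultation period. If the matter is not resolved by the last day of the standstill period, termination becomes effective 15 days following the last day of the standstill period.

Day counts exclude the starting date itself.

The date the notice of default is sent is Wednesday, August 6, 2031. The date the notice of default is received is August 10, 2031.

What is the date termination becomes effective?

October 16, 2031

Adding 28 calendar days to August 6, 2031 gives September 3, 2031, which is the last day of the cure period.
The last day of the consultation period: September 3, 2031 + 7 days = September 10, 2031.
The last day of the standstill period: September 10, 2031 + 21 days = October 1, 2031.
Adding 15 calendar days to October 1, 2031 gives October 16, 2031, which is the date termination becomes effective.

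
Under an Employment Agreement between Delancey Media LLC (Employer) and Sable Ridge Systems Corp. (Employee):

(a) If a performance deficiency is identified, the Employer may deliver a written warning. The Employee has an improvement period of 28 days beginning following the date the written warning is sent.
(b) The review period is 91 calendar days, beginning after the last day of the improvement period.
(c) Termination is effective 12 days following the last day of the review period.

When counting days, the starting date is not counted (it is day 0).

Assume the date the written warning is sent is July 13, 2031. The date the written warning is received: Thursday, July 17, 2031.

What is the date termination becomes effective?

November 21, 2031

The last day of the improvement period: July 13, 2031 + 28 days = August 10, 2031.
The last day of the review period: 91 calendar days after August 10, 2031 is November 9, 2031.
The date termination becomes effective: November 9, 2031 + 12 days = November 21, 2031.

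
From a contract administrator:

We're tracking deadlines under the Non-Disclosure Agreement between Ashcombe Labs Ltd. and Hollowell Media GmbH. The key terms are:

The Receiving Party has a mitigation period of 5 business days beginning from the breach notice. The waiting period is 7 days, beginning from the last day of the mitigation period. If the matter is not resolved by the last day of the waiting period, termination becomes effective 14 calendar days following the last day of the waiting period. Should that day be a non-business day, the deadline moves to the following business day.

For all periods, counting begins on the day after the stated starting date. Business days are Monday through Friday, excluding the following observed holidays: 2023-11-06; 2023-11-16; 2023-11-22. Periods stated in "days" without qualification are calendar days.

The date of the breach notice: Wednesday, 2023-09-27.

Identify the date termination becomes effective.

2023-10-25

The last day of the mitigation period: 5 business days after Wednesday, 2023-09-27, skipping weekends — Sep 28, Sep 29, Oct 2, Oct 3, Oct 4 — lands on Wednesday, 2023-10-04.
The last day of the waiting period: 7 calendar days after 2023-10-04 is 2023-10-11.
The date termination becomes effective: 2023-10-11 + 14 days = 2023-10-25. 2023-10-25 is a Wednesday and is not a listed holiday, so no roll-forward applies.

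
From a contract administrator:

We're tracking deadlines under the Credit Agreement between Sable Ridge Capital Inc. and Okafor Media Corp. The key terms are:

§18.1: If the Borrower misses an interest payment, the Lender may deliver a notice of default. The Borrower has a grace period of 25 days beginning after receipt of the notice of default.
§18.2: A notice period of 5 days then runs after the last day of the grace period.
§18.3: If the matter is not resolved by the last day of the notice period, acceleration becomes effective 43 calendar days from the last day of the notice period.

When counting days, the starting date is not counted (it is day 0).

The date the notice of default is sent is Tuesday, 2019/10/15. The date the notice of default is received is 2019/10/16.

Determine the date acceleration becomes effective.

The last day of the grace period: 25 calendar days after 2019/10/16 is 2019/11/10.
The last day of the notice period: 5 calendar days after 2019/11/10 is 2019/11/15.
The date acceleration becomes effective: 43 calendar days after 2019/11/15 is 2019/12/28.

2019/12/28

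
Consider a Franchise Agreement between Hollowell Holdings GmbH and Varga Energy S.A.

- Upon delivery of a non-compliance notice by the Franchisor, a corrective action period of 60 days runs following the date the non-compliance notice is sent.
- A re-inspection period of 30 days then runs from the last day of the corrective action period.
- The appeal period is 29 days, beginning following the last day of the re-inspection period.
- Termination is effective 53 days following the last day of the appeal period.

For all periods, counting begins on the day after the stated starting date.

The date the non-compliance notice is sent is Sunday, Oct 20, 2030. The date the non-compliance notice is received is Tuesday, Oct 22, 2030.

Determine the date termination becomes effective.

The last day of the corrective action period: 60 calendar days after Oct 20, 2030 is Dec 19, 2030.
The last day of the re-inspection period: Dec 19, 2030 + 30 days = Jan 18, 2031.
The last day of the appeal period: Jan 18, 2031 + 29 days = Feb 16, 2031.
The date termination becomes effective: 53 calendar days after Feb 16, 2031 is Apr 10, 2031.

Apr 10, 2031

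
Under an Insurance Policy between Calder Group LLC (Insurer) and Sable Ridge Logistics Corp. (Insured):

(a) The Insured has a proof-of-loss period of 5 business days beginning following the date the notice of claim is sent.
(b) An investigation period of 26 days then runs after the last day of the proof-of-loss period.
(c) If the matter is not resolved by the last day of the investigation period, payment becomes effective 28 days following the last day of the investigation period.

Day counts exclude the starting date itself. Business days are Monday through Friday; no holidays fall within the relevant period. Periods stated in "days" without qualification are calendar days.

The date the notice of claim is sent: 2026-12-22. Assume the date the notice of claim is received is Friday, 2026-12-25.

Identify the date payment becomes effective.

The last day of the proof-of-loss period: 5 business days after Tuesday, 2026-12-22, skipping weekends — Dec 23, Dec 24, Dec 25, Dec 28, Dec 29 — lands on Tuesday, 2026-12-29.
The last day of the investigation period: 26 calendar days after 2026-12-29 is 2027-01-24.
Adding 28 calendar days to 2027-01-24 gives 2027-02-21, which is the date payment becomes effective.

2027-02-21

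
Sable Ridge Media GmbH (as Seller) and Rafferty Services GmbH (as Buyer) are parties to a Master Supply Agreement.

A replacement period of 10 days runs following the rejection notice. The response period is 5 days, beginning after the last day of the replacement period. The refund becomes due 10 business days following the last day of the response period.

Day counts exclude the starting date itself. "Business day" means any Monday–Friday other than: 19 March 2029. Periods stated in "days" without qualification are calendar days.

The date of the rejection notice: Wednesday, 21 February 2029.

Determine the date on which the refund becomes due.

Adding 10 calendar days to 21 February 2029 gives 3 March 2029, which is the last day of the replacement period.
Adding 5 calendar days to 3 March 2029 gives 8 March 2029, which is the last day of the response period.
The date on which the refund becomes due: counting 10 business days from Thursday, 8 March 2029 (Mar 9, Mar 12, Mar 13, Mar 14, Mar 15, Mar 16, Mar 20, Mar 21, Mar 22, Mar 23, skipping weekends and the listed holiday on Mar 19) reaches Friday, 23 March 2029.

23 March 2029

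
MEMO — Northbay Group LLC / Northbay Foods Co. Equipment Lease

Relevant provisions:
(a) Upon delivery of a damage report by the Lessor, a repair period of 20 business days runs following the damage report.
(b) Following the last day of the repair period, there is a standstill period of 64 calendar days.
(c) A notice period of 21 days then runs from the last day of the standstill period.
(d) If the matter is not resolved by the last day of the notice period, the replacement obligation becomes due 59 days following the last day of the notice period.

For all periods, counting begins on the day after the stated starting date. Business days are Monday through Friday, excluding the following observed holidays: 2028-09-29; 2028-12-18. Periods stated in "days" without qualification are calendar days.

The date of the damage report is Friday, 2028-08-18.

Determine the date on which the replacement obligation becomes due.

The last day of the repair period: counting 20 business days from Friday, 2028-08-18 (Aug 21, Aug 22, Aug 23, Aug 24, …, Sep 13, Sep 14, Sep 15, skipping weekends) reaches Friday, 2028-09-15.
The last day of the standstill period: 2028-09-15 + 64 days = 2028-11-18.
The last day of the notice period: 21 calendar days after 2028-11-18 is 2028-12-09.
Adding 59 calendar days to 2028-12-09 gives 2029-02-06, which is the date on which the replacement obligation becomes due.

2029-02-06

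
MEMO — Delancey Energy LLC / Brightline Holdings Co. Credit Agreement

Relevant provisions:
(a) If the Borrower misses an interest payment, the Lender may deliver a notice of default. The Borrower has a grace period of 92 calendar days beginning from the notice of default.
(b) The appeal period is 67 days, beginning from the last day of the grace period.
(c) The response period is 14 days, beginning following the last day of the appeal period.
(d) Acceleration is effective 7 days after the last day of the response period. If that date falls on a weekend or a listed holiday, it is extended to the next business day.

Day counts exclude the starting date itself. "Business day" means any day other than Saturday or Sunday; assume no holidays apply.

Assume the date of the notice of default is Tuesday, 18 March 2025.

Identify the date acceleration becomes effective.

15 September 2025

The last day of the grace period: 18 March 2025 + 92 days = 18 June 2025.
The last day of the appeal period: 67 calendar days after 18 June 2025 is 24 August 2025.
The last day of the response period: 24 August 2025 + 14 days = 7 September 2025.
The date acceleration becomes effective: 7 September 2025 + 7 days = 14 September 2025. That falls on a Sunday, so it rolls to the next business day, Monday, 15 September 2025.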